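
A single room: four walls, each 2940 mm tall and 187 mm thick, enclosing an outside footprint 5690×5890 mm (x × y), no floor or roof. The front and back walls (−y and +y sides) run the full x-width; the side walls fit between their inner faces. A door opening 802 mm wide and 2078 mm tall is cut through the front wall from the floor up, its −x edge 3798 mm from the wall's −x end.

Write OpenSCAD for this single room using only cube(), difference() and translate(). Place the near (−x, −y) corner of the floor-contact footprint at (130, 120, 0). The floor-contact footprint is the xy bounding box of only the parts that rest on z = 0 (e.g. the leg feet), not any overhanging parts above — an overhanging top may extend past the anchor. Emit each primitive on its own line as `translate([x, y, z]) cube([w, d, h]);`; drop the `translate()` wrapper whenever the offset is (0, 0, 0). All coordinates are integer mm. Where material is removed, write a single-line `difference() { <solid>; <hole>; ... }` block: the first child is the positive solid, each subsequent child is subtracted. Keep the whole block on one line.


difference() { translate([130, 120, 0]) cube([5690, 187, 2940]); translate([3928, 120, 0]) cube([802, 187, 2078]); }
translate([130, 5823, 0]) cube([5690, 187, 2940]);
translate([130, 307, 0]) cube([187, 5516, 2940]);
translate([5633, 307, 0]) cube([187, 5516, 2940]);


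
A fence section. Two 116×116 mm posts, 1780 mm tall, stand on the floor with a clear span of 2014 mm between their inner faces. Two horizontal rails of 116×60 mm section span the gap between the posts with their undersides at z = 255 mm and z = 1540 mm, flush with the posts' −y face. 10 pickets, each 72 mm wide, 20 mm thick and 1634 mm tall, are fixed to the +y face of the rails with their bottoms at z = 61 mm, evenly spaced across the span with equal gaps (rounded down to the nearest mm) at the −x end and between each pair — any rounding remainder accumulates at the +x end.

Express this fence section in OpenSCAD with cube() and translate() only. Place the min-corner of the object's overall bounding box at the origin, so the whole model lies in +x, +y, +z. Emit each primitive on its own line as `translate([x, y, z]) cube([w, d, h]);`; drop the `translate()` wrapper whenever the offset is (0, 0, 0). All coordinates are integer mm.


cube([116, 116, 1780]);
translate([2130, 0, 0]) cube([116, 116, 1780]);
translate([116, 0, 255]) cube([2014, 116, 60]);
translate([116, 0, 1540]) cube([2014, 116, 60]);
translate([233, 116, 61]) cube([72, 20, 1634]);
translate([422, 116, 61]) cube([72, 20, 1634]);
translate([611, 116, 61]) cube([72, 20, 1634]);
translate([800, 116, 61]) cube([72, 20, 1634]);
translate([989, 116, 61]) cube([72, 20, 1634]);
translate([1178, 116, 61]) cube([72, 20, 1634]);
translate([1367, 116, 61]) cube([72, 20, 1634]);
translate([1556, 116, 61]) cube([72, 20, 1634]);
translate([1745, 116, 61]) cube([72, 20, 1634]);
translate([1934, 116, 61]) cube([72, 20, 1634]);


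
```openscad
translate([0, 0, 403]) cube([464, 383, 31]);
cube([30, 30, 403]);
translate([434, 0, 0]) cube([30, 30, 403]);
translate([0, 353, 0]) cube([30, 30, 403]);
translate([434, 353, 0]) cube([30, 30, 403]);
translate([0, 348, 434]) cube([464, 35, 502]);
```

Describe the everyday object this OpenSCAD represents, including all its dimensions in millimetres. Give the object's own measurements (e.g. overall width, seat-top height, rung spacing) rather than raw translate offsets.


A chair. The seat is a 464×383×31 mm slab with its top at z = 434 mm, on four 30×30 mm corner legs (flush with the seat edges, standing on z = 0). A flat backrest 35 mm thick, 502 mm tall, spans the full seat width and rises from the seat top along its +y edge, rear face flush with the rear of the seat.


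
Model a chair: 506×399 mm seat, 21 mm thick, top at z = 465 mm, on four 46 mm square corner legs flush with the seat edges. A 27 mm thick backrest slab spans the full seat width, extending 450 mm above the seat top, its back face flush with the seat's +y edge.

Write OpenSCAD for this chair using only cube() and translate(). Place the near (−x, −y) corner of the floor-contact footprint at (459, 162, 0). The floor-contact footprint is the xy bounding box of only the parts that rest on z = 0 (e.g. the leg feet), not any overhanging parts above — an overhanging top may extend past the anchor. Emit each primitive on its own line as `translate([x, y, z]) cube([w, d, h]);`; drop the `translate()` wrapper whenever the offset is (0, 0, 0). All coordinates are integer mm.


translate([459, 162, 444]) cube([506, 399, 21]);
translate([459, 162, 0]) cube([46, 46, 444]);
translate([919, 162, 0]) cube([46, 46, 444]);
translate([459, 515, 0]) cube([46, 46, 444]);
translate([919, 515, 0]) cube([46, 46, 444]);
translate([459, 534, 465]) cube([506, 27, 450]);


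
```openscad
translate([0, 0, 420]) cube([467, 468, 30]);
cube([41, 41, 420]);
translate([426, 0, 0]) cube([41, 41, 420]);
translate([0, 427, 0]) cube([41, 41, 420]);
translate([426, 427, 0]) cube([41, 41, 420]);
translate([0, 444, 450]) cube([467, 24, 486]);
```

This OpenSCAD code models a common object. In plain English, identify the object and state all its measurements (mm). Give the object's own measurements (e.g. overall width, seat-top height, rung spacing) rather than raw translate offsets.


A chair. The seat is a 467×468×30 mm slab with its top at z = 450 mm, on four 41×41 mm corner legs (flush with the seat edges, standing on z = 0). A flat backrest 24 mm thick, 486 mm tall, spans the full seat width and rises from the seat top along its +y edge, rear face flush with the rear of the seat.


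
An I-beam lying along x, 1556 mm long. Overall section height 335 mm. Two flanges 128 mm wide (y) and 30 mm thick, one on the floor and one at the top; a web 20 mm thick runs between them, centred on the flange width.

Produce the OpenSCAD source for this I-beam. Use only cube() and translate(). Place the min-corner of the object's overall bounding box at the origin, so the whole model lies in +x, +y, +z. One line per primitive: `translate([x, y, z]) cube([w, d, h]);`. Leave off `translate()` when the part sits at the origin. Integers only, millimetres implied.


cube([1556, 128, 30]);
translate([0, 54, 30]) cube([1556, 20, 275]);
translate([0, 0, 305]) cube([1556, 128, 30]);


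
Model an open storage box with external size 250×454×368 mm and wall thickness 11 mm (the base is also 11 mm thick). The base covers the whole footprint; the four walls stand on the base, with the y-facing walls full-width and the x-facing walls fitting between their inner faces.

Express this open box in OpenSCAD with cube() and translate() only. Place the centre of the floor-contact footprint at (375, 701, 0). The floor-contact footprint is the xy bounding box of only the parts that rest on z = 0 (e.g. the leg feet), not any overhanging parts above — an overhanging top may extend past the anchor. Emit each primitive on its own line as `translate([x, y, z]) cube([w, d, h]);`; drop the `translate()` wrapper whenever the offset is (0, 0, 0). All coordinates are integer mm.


translate([250, 474, 0]) cube([250, 454, 11]);
translate([250, 474, 11]) cube([250, 11, 357]);
translate([250, 917, 11]) cube([250, 11, 357]);
translate([250, 485, 11]) cube([11, 432, 357]);
translate([489, 485, 11]) cube([11, 432, 357]);


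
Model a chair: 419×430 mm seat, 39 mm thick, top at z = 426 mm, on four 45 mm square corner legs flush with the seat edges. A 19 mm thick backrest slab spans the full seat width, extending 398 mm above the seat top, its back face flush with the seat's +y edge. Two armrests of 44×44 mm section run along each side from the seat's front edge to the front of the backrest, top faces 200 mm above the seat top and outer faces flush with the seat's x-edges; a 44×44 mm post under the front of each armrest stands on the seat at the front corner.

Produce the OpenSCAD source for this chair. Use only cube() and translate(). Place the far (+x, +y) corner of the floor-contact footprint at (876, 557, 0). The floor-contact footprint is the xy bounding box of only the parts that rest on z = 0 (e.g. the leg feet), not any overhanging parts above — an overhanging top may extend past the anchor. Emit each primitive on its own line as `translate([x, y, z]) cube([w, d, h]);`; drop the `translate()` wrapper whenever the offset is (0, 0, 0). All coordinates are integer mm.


translate([457, 127, 387]) cube([419, 430, 39]);
translate([457, 127, 0]) cube([45, 45, 387]);
translate([831, 127, 0]) cube([45, 45, 387]);
translate([457, 512, 0]) cube([45, 45, 387]);
translate([831, 512, 0]) cube([45, 45, 387]);
translate([457, 538, 426]) cube([419, 19, 398]);
translate([457, 127, 582]) cube([44, 411, 44]);
translate([832, 127, 582]) cube([44, 411, 44]);
translate([457, 127, 426]) cube([44, 44, 156]);
translate([832, 127, 426]) cube([44, 44, 156]);


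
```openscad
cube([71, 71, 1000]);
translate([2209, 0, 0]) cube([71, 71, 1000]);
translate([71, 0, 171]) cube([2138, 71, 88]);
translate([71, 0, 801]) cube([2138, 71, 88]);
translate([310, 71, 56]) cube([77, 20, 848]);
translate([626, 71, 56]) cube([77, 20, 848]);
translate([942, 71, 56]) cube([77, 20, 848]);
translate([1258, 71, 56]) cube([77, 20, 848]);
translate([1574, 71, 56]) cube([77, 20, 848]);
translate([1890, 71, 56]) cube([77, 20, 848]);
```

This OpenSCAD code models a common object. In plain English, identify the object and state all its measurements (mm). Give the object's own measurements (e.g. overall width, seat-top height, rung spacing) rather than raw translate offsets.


A fence section. Two 71×71 mm posts, 1000 mm tall, stand on the floor with a clear span of 2138 mm between their inner faces. Two horizontal rails of 71×88 mm section span the gap between the posts with their undersides at z = 171 mm and z = 801 mm, flush with the posts' −y face. 6 pickets, each 77 mm wide, 20 mm thick and 848 mm tall, are fixed to the +y face of the rails with their bottoms at z = 56 mm, spaced across the span with a 239 mm gap after the −x post and between neighbouring pickets, with 242 mm left before the +x post.


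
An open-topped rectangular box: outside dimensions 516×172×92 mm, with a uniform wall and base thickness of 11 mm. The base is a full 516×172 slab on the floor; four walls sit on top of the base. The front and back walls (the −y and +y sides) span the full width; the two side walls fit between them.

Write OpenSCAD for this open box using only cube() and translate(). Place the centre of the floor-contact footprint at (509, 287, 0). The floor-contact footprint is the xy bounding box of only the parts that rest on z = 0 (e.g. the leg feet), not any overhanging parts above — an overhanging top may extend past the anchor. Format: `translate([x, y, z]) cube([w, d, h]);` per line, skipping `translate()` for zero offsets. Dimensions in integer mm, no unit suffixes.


translate([251, 201, 0]) cube([516, 172, 11]);
translate([251, 201, 11]) cube([516, 11, 81]);
translate([251, 362, 11]) cube([516, 11, 81]);
translate([251, 212, 11]) cube([11, 150, 81]);
translate([756, 212, 11]) cube([11, 150, 81]);


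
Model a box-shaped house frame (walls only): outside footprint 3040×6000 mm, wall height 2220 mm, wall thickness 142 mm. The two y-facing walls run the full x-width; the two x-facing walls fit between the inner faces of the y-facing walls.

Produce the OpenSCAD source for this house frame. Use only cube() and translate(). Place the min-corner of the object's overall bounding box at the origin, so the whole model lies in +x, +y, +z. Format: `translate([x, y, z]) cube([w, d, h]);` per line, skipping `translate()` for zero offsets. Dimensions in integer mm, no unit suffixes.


cube([3040, 142, 2220]);
translate([0, 5858, 0]) cube([3040, 142, 2220]);
translate([0, 142, 0]) cube([142, 5716, 2220]);
translate([2898, 142, 0]) cube([142, 5716, 2220]);


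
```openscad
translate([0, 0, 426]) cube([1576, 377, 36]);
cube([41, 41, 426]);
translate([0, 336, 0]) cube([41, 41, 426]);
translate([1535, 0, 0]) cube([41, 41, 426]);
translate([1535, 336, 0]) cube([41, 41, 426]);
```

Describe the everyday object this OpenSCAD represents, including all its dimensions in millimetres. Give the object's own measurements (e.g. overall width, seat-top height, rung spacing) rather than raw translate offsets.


A long wooden bench with a 1576 mm (x) × 377 mm (y) seat, 36 mm thick, its top surface 462 mm above the floor. Four 41 mm square legs at the seat corners, flush with the edges, run from z = 0 to the seat underside.


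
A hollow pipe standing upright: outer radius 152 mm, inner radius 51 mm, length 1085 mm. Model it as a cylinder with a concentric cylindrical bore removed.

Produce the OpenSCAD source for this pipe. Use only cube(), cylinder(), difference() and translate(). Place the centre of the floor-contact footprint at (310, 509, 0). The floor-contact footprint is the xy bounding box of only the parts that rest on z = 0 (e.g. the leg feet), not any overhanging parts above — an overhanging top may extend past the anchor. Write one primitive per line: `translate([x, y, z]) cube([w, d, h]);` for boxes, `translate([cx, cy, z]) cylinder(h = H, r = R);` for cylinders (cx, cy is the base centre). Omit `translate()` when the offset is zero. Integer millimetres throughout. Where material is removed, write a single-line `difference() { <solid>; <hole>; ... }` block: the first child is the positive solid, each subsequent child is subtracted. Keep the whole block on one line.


difference() { translate([310, 509, 0]) cylinder(h = 1085, r = 152); translate([310, 509, 0]) cylinder(h = 1085, r = 51); }


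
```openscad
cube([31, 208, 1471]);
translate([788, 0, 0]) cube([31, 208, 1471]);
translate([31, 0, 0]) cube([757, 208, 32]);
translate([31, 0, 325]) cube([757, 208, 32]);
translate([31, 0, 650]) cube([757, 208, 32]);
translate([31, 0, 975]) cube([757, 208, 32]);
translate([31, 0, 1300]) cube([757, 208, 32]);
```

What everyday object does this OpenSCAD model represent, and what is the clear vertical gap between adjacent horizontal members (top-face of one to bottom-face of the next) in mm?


A bookshelf. The clear shelf gap is 293 mm.

Two tall side panels with 5 horizontal boards between them — a bookshelf. The first two shelf undersides are at z = 0 and z = 325; with shelf thickness 32, the clear gap is 325 − 0 − 32 = 293 mm.


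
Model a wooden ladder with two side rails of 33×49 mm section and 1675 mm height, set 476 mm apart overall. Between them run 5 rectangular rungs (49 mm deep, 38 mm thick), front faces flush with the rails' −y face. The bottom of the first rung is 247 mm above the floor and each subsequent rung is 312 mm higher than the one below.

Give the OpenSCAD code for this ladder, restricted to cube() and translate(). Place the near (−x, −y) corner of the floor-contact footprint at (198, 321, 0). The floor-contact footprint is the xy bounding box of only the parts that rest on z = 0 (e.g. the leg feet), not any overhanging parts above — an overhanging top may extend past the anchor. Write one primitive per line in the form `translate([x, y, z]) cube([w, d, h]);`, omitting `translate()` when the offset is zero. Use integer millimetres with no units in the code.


translate([198, 321, 0]) cube([33, 49, 1675]);
translate([641, 321, 0]) cube([33, 49, 1675]);
translate([231, 321, 247]) cube([410, 49, 38]);
translate([231, 321, 559]) cube([410, 49, 38]);
translate([231, 321, 871]) cube([410, 49, 38]);
translate([231, 321, 1183]) cube([410, 49, 38]);
translate([231, 321, 1495]) cube([410, 49, 38]);


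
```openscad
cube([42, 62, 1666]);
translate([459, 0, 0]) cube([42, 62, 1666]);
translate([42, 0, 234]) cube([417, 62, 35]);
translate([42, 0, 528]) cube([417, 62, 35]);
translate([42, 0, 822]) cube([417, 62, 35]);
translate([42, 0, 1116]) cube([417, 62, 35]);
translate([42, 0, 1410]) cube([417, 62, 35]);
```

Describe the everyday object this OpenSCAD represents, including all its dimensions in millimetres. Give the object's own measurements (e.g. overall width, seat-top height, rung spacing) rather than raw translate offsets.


A straight ladder. Two 42×62 mm vertical rails, 1666 mm tall, stand 501 mm apart (outside-to-outside) with their front faces coplanar on the −y side. 5 rungs, each 62 mm deep and 35 mm tall, span between the inner faces of the rails, front faces flush with the rails. The lowest rung's underside is at z = 234 mm and rungs are spaced 294 mm apart (underside to underside).


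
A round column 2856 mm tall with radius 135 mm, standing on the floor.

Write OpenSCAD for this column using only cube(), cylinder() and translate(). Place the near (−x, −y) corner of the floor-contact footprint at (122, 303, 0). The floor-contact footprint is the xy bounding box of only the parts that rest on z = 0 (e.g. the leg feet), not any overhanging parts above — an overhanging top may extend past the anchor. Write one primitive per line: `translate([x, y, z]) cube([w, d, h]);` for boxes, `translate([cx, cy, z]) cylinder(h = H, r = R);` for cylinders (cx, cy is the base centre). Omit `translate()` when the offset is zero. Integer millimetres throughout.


translate([257, 438, 0]) cylinder(h = 2856, r = 135);


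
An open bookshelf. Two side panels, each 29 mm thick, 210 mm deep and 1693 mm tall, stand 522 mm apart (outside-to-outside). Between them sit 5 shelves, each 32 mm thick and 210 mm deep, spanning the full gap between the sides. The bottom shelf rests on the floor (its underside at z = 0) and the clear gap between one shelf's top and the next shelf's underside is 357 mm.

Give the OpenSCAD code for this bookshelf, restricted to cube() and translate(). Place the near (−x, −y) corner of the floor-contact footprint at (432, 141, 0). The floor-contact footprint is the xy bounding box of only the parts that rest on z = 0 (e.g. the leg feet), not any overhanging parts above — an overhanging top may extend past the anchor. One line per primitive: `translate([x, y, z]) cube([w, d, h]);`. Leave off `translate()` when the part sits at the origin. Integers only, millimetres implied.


translate([432, 141, 0]) cube([29, 210, 1693]);
translate([925, 141, 0]) cube([29, 210, 1693]);
translate([461, 141, 0]) cube([464, 210, 32]);
translate([461, 141, 389]) cube([464, 210, 32]);
translate([461, 141, 778]) cube([464, 210, 32]);
translate([461, 141, 1167]) cube([464, 210, 32]);
translate([461, 141, 1556]) cube([464, 210, 32]);


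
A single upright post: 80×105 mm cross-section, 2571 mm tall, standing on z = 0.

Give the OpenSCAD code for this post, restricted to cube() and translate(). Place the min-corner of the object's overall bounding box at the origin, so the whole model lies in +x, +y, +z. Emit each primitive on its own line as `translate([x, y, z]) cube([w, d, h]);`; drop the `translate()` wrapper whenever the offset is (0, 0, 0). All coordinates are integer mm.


cube([80, 105, 2571]);


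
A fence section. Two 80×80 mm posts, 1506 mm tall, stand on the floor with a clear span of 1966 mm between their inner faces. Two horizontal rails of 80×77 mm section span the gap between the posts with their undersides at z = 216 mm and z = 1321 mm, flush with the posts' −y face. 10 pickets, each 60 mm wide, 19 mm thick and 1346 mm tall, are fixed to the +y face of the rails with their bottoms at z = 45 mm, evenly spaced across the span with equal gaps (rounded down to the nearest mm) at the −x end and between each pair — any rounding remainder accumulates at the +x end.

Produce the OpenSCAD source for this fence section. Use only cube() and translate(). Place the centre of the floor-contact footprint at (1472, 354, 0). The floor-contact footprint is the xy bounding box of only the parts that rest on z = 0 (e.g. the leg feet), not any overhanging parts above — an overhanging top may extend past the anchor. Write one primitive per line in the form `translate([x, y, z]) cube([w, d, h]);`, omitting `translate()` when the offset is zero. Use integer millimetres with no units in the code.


translate([409, 314, 0]) cube([80, 80, 1506]);
translate([2455, 314, 0]) cube([80, 80, 1506]);
translate([489, 314, 216]) cube([1966, 80, 77]);
translate([489, 314, 1321]) cube([1966, 80, 77]);
translate([613, 394, 45]) cube([60, 19, 1346]);
translate([797, 394, 45]) cube([60, 19, 1346]);
translate([981, 394, 45]) cube([60, 19, 1346]);
translate([1165, 394, 45]) cube([60, 19, 1346]);
translate([1349, 394, 45]) cube([60, 19, 1346]);
translate([1533, 394, 45]) cube([60, 19, 1346]);
translate([1717, 394, 45]) cube([60, 19, 1346]);
translate([1901, 394, 45]) cube([60, 19, 1346]);
translate([2085, 394, 45]) cube([60, 19, 1346]);
translate([2269, 394, 45]) cube([60, 19, 1346]);


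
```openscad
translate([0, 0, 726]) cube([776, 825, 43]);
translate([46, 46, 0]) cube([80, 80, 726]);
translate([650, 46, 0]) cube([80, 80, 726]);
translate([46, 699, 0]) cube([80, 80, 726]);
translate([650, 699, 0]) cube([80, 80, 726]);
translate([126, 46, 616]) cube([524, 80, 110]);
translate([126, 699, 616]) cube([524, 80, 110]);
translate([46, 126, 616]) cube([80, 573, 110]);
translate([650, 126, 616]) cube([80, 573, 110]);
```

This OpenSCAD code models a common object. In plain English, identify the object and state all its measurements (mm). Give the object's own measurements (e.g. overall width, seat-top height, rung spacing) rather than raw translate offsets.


A table: top 776 mm (x) × 825 mm (y), 43 mm thick, upper face at z = 769 mm, on four 80×80 mm square legs, each inset 46 mm from the nearest pair of top edges from z = 0 to the bottom of the top. Four apron rails, 80 mm thick and 110 mm tall, run between adjacent legs with their top edges flush with the underside of the top and their outer faces flush with the legs' outer faces.


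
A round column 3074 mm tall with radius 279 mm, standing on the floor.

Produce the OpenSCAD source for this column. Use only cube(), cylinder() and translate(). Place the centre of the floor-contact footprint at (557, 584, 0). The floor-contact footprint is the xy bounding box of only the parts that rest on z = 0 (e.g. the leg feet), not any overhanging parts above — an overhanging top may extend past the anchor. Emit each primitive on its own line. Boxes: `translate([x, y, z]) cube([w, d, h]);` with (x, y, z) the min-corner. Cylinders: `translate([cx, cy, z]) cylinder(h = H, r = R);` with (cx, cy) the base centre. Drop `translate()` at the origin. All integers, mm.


translate([557, 584, 0]) cylinder(h = 3074, r = 279);


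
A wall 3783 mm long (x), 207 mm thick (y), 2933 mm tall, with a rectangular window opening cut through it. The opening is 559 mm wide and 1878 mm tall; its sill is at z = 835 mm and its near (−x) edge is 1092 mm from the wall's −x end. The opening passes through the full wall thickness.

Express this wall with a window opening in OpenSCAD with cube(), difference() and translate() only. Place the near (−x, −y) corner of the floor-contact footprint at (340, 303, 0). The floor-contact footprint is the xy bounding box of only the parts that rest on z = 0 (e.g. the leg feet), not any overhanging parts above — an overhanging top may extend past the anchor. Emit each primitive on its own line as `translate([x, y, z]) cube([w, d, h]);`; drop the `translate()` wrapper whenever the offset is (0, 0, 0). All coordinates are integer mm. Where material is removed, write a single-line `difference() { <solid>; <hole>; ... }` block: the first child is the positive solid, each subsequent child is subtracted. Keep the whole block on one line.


difference() { translate([340, 303, 0]) cube([3783, 207, 2933]); translate([1432, 303, 835]) cube([559, 207, 1878]); }


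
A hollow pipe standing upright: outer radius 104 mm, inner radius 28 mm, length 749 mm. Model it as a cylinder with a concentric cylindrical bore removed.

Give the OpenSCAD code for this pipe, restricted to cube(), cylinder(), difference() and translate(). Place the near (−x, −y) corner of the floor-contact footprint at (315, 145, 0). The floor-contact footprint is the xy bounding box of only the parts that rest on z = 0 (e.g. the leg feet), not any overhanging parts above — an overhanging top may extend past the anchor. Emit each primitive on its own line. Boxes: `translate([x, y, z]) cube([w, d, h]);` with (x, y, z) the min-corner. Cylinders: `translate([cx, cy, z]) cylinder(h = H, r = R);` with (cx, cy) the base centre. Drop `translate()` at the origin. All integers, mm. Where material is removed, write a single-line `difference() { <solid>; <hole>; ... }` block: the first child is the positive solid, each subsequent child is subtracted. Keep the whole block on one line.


difference() { translate([419, 249, 0]) cylinder(h = 749, r = 104); translate([419, 249, 0]) cylinder(h = 749, r = 28); }


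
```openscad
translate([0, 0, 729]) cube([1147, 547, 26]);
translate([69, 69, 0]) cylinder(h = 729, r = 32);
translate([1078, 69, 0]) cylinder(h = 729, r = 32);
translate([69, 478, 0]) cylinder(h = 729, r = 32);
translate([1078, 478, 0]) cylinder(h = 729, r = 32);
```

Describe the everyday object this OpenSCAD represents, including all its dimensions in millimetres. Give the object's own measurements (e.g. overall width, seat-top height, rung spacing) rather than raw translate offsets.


A rectangular dining table. The top is 1147×547×26 mm with its upper surface at z = 755 mm. It stands on four round legs of 64 mm diameter, each leg's bounding box inset 37 mm from the nearest pair of top edges, running from the floor to the underside of the top.


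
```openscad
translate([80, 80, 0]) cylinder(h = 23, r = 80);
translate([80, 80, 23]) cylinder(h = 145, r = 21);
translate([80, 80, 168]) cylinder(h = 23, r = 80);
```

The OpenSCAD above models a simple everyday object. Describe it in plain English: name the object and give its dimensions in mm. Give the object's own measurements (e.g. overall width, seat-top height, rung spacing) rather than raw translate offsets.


A spool: two coaxial disc flanges of radius 80 mm and thickness 23 mm, joined by a core cylinder of radius 21 mm and height 145 mm. The lower flange rests on z = 0 and the three cylinders share a vertical axis.


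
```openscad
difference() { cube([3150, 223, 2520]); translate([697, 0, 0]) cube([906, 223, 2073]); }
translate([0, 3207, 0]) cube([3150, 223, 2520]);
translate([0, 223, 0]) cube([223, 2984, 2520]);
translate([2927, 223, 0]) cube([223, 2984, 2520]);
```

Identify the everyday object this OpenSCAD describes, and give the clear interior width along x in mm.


A single room. The interior width is 2704 mm.

Four walls enclosing a rectangle with a door in the front wall — a room. Outside width 3150 minus two 223 mm walls gives 2704 mm.


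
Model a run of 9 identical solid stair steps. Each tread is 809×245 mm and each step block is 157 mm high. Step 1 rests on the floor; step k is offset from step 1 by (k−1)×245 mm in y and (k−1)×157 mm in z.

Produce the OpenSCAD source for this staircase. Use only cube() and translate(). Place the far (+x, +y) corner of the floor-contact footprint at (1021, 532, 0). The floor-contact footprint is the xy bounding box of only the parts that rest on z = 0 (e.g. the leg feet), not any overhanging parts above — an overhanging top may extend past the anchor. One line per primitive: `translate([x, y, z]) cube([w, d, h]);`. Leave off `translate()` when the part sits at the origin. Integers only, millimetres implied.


translate([212, 287, 0]) cube([809, 245, 157]);
translate([212, 532, 157]) cube([809, 245, 157]);
translate([212, 777, 314]) cube([809, 245, 157]);
translate([212, 1022, 471]) cube([809, 245, 157]);
translate([212, 1267, 628]) cube([809, 245, 157]);
translate([212, 1512, 785]) cube([809, 245, 157]);
translate([212, 1757, 942]) cube([809, 245, 157]);
translate([212, 2002, 1099]) cube([809, 245, 157]);
translate([212, 2247, 1256]) cube([809, 245, 157]);


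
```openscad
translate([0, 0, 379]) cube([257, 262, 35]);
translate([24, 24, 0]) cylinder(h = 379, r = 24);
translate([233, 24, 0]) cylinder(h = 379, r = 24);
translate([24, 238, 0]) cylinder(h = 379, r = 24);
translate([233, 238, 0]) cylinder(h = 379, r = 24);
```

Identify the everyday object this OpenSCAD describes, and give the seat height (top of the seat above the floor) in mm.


A stool. The seat height is 414 mm.

A 257×262×35 slab at z = 379 on four corner cylinders — a stool. The seat top is 379 + 35 = 414 mm.


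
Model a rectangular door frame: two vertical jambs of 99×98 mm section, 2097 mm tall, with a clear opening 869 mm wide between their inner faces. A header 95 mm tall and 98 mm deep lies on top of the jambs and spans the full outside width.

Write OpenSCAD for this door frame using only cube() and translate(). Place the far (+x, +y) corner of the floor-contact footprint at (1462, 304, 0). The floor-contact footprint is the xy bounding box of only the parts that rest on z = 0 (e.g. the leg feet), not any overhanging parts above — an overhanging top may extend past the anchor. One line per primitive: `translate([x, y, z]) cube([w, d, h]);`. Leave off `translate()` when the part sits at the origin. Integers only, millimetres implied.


translate([395, 206, 0]) cube([99, 98, 2097]);
translate([1363, 206, 0]) cube([99, 98, 2097]);
translate([395, 206, 2097]) cube([1067, 98, 95]);


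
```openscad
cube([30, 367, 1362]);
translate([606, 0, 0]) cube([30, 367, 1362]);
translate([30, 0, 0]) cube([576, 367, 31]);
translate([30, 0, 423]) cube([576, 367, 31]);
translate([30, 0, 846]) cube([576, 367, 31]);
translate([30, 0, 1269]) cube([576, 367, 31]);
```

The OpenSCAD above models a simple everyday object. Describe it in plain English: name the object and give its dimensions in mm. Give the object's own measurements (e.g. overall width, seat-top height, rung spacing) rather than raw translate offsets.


An open bookshelf. Two side panels, each 30 mm thick, 367 mm deep and 1362 mm tall, stand 636 mm apart (outside-to-outside). Between them sit 4 shelves, each 31 mm thick and 367 mm deep, spanning the full gap between the sides. The bottom shelf rests on the floor (its underside at z = 0) and the clear gap between one shelf's top and the next shelf's underside is 392 mm.


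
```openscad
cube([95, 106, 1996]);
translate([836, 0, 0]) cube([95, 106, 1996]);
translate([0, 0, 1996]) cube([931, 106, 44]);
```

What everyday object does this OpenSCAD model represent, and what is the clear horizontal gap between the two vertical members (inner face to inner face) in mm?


A door frame. The clear opening width is 741 mm.

Two 1996 mm tall posts with a header on top — a door frame. The left jamb is 95 mm wide at x = 0; the right jamb starts at x = 836. The clear opening is 836 − 95 = 741 mm.


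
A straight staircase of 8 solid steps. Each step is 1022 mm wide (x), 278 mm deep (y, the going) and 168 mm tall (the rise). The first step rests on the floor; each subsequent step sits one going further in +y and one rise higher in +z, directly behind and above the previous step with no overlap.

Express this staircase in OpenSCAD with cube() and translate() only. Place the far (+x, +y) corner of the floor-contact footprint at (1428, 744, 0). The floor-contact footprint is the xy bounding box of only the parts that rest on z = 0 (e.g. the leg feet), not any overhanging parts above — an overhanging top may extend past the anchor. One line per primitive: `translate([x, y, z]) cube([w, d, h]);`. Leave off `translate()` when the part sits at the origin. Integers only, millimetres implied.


translate([406, 466, 0]) cube([1022, 278, 168]);
translate([406, 744, 168]) cube([1022, 278, 168]);
translate([406, 1022, 336]) cube([1022, 278, 168]);
translate([406, 1300, 504]) cube([1022, 278, 168]);
translate([406, 1578, 672]) cube([1022, 278, 168]);
translate([406, 1856, 840]) cube([1022, 278, 168]);
translate([406, 2134, 1008]) cube([1022, 278, 168]);
translate([406, 2412, 1176]) cube([1022, 278, 168]);


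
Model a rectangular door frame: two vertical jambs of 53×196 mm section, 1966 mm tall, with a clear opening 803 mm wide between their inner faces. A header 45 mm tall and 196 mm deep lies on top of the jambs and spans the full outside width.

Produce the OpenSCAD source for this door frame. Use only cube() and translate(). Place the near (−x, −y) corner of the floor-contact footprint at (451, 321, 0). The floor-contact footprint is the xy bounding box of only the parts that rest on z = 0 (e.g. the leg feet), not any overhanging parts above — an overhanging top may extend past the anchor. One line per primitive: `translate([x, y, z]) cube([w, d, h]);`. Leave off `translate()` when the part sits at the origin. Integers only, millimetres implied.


translate([451, 321, 0]) cube([53, 196, 1966]);
translate([1307, 321, 0]) cube([53, 196, 1966]);
translate([451, 321, 1966]) cube([909, 196, 45]);


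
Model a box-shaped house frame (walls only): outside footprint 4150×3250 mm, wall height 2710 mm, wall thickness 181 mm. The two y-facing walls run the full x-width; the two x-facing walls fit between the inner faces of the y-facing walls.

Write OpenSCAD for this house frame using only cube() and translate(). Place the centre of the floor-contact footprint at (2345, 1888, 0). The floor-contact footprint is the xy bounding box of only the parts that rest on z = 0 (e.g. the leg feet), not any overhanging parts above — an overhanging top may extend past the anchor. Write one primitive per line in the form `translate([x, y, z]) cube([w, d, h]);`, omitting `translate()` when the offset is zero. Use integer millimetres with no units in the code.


translate([270, 263, 0]) cube([4150, 181, 2710]);
translate([270, 3332, 0]) cube([4150, 181, 2710]);
translate([270, 444, 0]) cube([181, 2888, 2710]);
translate([4239, 444, 0]) cube([181, 2888, 2710]);


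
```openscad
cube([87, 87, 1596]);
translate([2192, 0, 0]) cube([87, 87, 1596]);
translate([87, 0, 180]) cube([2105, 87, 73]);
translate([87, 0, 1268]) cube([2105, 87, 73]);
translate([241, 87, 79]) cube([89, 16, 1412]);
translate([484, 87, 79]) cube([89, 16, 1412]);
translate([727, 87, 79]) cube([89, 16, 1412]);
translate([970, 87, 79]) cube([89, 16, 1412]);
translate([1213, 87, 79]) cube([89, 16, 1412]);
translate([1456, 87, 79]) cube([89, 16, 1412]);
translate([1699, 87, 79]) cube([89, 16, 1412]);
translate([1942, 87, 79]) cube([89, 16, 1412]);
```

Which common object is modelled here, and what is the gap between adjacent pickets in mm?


A fence section. The picket gap is 154 mm.

Two posts, two rails, 8 pickets — a fence section. Span 2105 mm holds 8 pickets of 89 mm with 9 equal gaps: ⌊(2105 − 8·89) / 9⌋ = 154 mm.


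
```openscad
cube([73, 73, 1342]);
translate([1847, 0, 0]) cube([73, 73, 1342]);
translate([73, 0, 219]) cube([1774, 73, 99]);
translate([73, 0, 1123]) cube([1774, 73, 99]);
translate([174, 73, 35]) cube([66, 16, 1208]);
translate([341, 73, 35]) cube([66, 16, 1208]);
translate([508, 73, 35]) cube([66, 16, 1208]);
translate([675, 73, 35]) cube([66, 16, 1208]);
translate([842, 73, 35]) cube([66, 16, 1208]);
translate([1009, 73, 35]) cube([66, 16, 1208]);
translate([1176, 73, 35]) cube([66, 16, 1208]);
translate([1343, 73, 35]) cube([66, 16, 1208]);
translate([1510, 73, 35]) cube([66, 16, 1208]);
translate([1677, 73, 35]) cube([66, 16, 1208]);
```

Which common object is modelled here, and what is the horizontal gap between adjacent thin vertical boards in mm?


A fence section. The picket gap is 101 mm.

Two posts, two rails, 10 pickets — a fence section. Span 1774 mm holds 10 pickets of 66 mm with 11 equal gaps: ⌊(1774 − 10·66) / 11⌋ = 101 mm.


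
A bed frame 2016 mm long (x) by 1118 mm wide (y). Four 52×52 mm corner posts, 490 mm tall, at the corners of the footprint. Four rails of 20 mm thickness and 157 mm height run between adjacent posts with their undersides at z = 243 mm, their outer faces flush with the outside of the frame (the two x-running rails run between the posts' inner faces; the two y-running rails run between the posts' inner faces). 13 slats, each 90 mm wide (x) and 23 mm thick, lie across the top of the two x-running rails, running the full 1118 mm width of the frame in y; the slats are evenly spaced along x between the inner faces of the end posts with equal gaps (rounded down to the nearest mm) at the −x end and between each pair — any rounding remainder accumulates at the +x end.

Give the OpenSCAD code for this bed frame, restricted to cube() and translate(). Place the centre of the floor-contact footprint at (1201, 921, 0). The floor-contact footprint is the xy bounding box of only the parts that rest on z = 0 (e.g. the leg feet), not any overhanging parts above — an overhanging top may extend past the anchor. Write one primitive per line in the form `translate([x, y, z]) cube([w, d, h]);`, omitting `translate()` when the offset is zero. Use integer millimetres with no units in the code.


translate([193, 362, 0]) cube([52, 52, 490]);
translate([193, 1428, 0]) cube([52, 52, 490]);
translate([2157, 362, 0]) cube([52, 52, 490]);
translate([2157, 1428, 0]) cube([52, 52, 490]);
translate([245, 362, 243]) cube([1912, 20, 157]);
translate([245, 1460, 243]) cube([1912, 20, 157]);
translate([193, 414, 243]) cube([20, 1014, 157]);
translate([2189, 414, 243]) cube([20, 1014, 157]);
translate([298, 362, 400]) cube([90, 1118, 23]);
translate([441, 362, 400]) cube([90, 1118, 23]);
translate([584, 362, 400]) cube([90, 1118, 23]);
translate([727, 362, 400]) cube([90, 1118, 23]);
translate([870, 362, 400]) cube([90, 1118, 23]);
translate([1013, 362, 400]) cube([90, 1118, 23]);
translate([1156, 362, 400]) cube([90, 1118, 23]);
translate([1299, 362, 400]) cube([90, 1118, 23]);
translate([1442, 362, 400]) cube([90, 1118, 23]);
translate([1585, 362, 400]) cube([90, 1118, 23]);
translate([1728, 362, 400]) cube([90, 1118, 23]);
translate([1871, 362, 400]) cube([90, 1118, 23]);
translate([2014, 362, 400]) cube([90, 1118, 23]);


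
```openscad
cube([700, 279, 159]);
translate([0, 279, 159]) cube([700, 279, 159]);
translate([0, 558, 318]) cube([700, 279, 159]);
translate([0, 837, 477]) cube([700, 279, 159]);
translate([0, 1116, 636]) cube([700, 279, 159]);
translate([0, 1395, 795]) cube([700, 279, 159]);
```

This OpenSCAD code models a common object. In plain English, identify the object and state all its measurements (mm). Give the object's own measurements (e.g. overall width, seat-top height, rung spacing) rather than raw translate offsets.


A straight staircase of 6 solid steps. Each step is 700 mm wide (x), 279 mm deep (y, the going) and 159 mm tall (the rise). The first step rests on the floor; each subsequent step sits one going further in +y and one rise higher in +z, directly behind and above the previous step with no overlap.


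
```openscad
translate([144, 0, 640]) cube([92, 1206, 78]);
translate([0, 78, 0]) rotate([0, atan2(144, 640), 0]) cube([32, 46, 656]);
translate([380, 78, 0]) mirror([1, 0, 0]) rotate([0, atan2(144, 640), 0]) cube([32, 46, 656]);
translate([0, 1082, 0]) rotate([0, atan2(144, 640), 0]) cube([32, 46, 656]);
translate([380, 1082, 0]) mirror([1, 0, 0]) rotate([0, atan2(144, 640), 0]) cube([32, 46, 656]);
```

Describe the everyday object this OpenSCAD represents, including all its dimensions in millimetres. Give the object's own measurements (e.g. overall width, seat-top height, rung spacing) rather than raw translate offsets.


A sawhorse. A 92×1206×78 mm beam (x, y, z) sits on two A-frame leg pairs. Each pair is two raked legs of 32×46 mm section (46 mm along y) splaying symmetrically in x. Each leg rises 640 mm vertically over 144 mm of horizontal reach and is 656 mm long along its own axis. Every leg's outer bottom edge rests on the floor and its outer top edge meets a bottom edge of the beam — the left legs (tilting toward +x) meet the beam's −x bottom edge, the right legs (their mirror images, tilting toward −x) meet its +x bottom edge — so the leg tops tuck under the beam, the beam's underside is 640 mm above the floor, and the feet are 380 mm apart outside-to-outside with the beam centred between them. The two leg pairs are set in 78 mm from either end of the beam.
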